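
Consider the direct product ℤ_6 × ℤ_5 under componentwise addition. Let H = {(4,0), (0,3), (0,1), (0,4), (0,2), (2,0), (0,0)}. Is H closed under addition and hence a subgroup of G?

No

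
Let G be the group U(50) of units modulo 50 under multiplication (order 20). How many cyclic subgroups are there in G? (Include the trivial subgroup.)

6

Each element a generates a cyclic subgroup ⟨a⟩; distinct elements may generate the same one (a cyclic group of order d has φ(d) generators).
Cyclic subgroups by order — order 1: 1; order 2: 1; order 4: 1; order 5: 1; order 10: 1; order 20: 1.
Total: 6.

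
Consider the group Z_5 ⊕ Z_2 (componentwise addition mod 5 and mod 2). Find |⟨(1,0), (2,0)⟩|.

|⟨(1,0)⟩| = 5 and |⟨(2,0)⟩| = 5, so |H| is a multiple of lcm(5, 5) = 5 and divides |G| = 10.
Closing under the operation: H = {(0,0), (1,0), (2,0), (3,0), (4,0)}, so |H| = 5.

5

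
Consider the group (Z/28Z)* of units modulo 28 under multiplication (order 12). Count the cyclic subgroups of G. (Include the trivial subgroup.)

Group the elements of G by the cyclic subgroup they generate; each cyclic subgroup of order d accounts for φ(d) elements.
Cyclic subgroups by order — order 1: 1; order 2: 3; order 3: 1; order 6: 3.
Total: 8.

8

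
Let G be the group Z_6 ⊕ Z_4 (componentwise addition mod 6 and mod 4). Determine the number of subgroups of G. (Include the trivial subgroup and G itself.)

16

|G| = 24, so by Lagrange every subgroup order divides 24. Divisors: 1, 2, 3, 4, 6, 8, 12, 24.
Subgroups by order — order 1: 1; order 2: 3; order 3: 1; order 4: 3; order 6: 3; order 8: 1; order 12: 3; order 24: 1.
Total: 1 + 3 + 1 + 3 + 3 + 1 + 3 + 1 = 16.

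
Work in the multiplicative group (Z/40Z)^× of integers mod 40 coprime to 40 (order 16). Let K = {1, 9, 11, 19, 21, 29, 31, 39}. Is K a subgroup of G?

|K| = 8 divides |G| = 16, consistent with Lagrange.
K contains the identity, every element's inverse is in K, and K is closed under ·: it is a subgroup.

Yes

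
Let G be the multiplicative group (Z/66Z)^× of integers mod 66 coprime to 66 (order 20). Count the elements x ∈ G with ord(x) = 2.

3

The elements of order 2 are: 23, 43, 65.
That's 3.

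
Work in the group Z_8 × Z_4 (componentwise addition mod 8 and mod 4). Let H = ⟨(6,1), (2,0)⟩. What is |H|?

16

|⟨(6,1)⟩| = 4 and |⟨(2,0)⟩| = 4, so |H| is a multiple of lcm(4, 4) = 4 and divides |G| = 32.
Closing under the operation: H = {(0,0), (0,1), (0,2), (0,3), (2,0), (2,1), (2,2), (2,3), (4,0), (4,1), (4,2), (4,3), (6,0), (6,1), (6,2), (6,3)}, so |H| = 16.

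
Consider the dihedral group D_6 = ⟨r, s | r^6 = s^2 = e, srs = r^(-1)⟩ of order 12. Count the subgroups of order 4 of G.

3

|G| = 12 and 4 | 12, so subgroups of order 4 are possible by Lagrange.
The subgroups of order 4 are: {e, r^3, r^2s, r^5s}; {e, r^3, s, r^3s}; {e, r^3, rs, r^4s}.
So G has 3 subgroups of order 4.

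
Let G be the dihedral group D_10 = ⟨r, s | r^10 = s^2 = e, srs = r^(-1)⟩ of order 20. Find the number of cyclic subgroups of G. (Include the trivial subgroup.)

14

Group the elements of G by the cyclic subgroup they generate; each cyclic subgroup of order d accounts for φ(d) elements.
Cyclic subgroups by order — order 1: 1; order 2: 11; order 5: 1; order 10: 1.
Total: 14.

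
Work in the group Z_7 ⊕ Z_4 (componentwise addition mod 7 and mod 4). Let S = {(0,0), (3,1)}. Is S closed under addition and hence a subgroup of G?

(3,1) ∈ S but its inverse (4,3) ∉ S, so S is not a subgroup.

No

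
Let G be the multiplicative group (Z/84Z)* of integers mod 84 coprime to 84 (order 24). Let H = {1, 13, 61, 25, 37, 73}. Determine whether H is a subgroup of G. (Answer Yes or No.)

|H| = 6 divides |G| = 24, consistent with Lagrange.
H contains the identity, every element's inverse is in H, and H is closed under ·: it is a subgroup.
In fact H = ⟨73⟩.

Yes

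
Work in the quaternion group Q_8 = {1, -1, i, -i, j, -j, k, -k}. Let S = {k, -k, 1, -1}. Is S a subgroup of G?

|S| = 4 divides |G| = 8, consistent with Lagrange.
S contains the identity, every element's inverse is in S, and S is closed under ·: it is a subgroup.
In fact S = ⟨-k⟩.

Yes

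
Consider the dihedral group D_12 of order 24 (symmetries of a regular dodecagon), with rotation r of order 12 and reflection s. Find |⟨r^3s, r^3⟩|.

|⟨r^3s⟩| = 2 and |⟨r^3⟩| = 4, so |H| is a multiple of lcm(2, 4) = 4 and divides |G| = 24.
Closing under the operation: H = {e, r^3, r^6, r^9, s, r^3s, r^6s, r^9s}, so |H| = 8.

8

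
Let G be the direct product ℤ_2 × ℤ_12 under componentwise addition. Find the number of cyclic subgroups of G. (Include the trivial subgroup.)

12

Group the elements of G by the cyclic subgroup they generate; each cyclic subgroup of order d accounts for φ(d) elements.
Cyclic subgroups by order — order 1: 1; order 2: 3; order 3: 1; order 4: 2; order 6: 3; order 12: 2.
Total: 12.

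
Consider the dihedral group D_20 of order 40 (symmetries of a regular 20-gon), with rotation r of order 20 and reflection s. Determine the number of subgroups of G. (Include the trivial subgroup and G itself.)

|G| = 40, so by Lagrange every subgroup order divides 40. Divisors: 1, 2, 4, 5, 8, 10, 20, 40.
Subgroups by order — order 1: 1; order 2: 21; order 4: 11; order 5: 1; order 8: 5; order 10: 5; order 20: 3; order 40: 1.
Total: 1 + 21 + 11 + 1 + 5 + 5 + 3 + 1 = 48.

48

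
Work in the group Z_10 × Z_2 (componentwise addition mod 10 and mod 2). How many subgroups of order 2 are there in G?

3

|G| = 20 and 2 | 20, so subgroups of order 2 are possible by Lagrange.
The subgroups of order 2 are: {(0,0), (0,1)}; {(0,0), (5,0)}; {(0,0), (5,1)}.
So G has 3 subgroups of order 2.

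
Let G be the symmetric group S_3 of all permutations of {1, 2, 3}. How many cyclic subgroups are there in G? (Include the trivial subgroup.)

5

A cyclic subgroup of order d is generated by each of its φ(d) elements of order d, so the cyclic subgroups of order d number (#elements of order d)/φ(d).
Cyclic subgroups by order — order 1: 1; order 2: 3; order 3: 1.
Total: 5.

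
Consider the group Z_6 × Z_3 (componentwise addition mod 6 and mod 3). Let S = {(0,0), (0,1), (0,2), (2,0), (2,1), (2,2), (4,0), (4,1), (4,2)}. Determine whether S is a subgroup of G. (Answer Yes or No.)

|S| = 9 divides |G| = 18, consistent with Lagrange.
S contains the identity, every element's inverse is in S, and S is closed under +: it is a subgroup.

Yes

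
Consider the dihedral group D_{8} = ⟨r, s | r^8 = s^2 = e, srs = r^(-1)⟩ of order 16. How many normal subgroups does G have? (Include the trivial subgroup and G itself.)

G has 19 subgroups. Checking conjugation-invariance by order — order 1: 1/1 normal; order 2: 1/9 normal; order 4: 1/5 normal; order 8: 3/3 normal; order 16: 1/1 normal.
Total normal subgroups: 7.

7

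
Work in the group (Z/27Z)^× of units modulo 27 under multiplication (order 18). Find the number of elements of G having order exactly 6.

2

The elements of order 6 are: 8, 17.
That's 2.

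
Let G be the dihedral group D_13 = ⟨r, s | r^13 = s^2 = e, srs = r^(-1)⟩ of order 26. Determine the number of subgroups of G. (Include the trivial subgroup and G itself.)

|G| = 26, so by Lagrange every subgroup order divides 26. Divisors: 1, 2, 13, 26.
Subgroups by order — order 1: 1; order 2: 13; order 13: 1; order 26: 1.
Total: 1 + 13 + 1 + 1 = 16.

16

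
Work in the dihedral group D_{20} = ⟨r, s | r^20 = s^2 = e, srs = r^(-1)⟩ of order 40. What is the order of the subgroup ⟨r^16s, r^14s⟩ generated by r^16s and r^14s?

|⟨r^16s⟩| = 2 and |⟨r^14s⟩| = 2, so |H| is a multiple of lcm(2, 2) = 2 and divides |G| = 40.
Closing under the operation: H = {e, r^2, r^4, r^6, r^8, r^10, r^12, r^14, r^16, r^18, s, r^2s, r^4s, r^6s, r^8s, r^10s, r^12s, r^14s, r^16s, r^18s}, so |H| = 20.

20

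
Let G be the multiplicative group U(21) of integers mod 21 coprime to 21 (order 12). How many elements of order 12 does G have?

0

No element of G has order 12 (even though 12 | 12).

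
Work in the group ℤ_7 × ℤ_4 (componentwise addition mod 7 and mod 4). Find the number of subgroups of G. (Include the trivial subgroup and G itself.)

6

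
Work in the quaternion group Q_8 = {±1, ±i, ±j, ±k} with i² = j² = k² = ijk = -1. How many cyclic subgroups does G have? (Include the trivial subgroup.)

5

A cyclic subgroup of order d is generated by each of its φ(d) elements of order d, so the cyclic subgroups of order d number (#elements of order d)/φ(d).
Cyclic subgroups by order — order 1: 1; order 2: 1; order 4: 3.
Total: 5.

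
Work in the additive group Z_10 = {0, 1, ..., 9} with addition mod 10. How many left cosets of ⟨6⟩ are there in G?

|⟨6⟩| = 5 and |G| = 10.
By Lagrange, [G : H] = |G|/|H| = 10/5 = 2.

2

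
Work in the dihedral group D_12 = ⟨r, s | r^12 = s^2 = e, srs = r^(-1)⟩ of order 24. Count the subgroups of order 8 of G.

3

|G| = 24 and 8 | 24, so subgroups of order 8 are possible by Lagrange.
The subgroups of order 8 are: {e, r^3, r^6, r^9, rs, r^4s, r^7s, r^10s}; {e, r^3, r^6, r^9, r^2s, r^5s, r^8s, r^11s}; {e, r^3, r^6, r^9, s, r^3s, r^6s, r^9s}.
So G has 3 subgroups of order 8.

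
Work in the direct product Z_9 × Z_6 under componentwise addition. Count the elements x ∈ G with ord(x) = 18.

18

An element (a,b) has order lcm(ord(a), ord(b)); count pairs with lcm equal to 18.
Enumerating gives 18 such elements.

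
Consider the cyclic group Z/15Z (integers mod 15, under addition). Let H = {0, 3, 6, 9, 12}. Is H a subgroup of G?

Yes

|H| = 5 divides |G| = 15, consistent with Lagrange.
H contains the identity, every element's inverse is in H, and H is closed under +: it is a subgroup.
In fact H = ⟨3⟩.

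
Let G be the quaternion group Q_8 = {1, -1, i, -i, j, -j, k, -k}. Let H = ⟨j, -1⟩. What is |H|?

4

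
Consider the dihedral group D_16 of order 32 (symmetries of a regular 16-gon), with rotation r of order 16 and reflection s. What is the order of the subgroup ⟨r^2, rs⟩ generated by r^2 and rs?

16

|⟨r^2⟩| = 8 and |⟨rs⟩| = 2, so |H| is a multiple of lcm(8, 2) = 8 and divides |G| = 32.
Closing under the operation: H = {e, r^2, r^4, r^6, r^8, r^10, r^12, r^14, rs, r^3s, r^5s, r^7s, r^9s, r^11s, r^13s, r^15s}, so |H| = 16.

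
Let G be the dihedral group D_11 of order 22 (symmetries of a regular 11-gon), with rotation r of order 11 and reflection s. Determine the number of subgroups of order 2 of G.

11

|G| = 22 and 2 | 22, so subgroups of order 2 are possible by Lagrange.
The subgroups of order 2 are: {e, r^10s}; {e, r^2s}; {e, r^3s}; {e, r^4s}; … (11 in all).
So G has 11 subgroups of order 2.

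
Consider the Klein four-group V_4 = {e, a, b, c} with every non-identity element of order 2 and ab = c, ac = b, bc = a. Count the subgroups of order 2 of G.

|G| = 4 and 2 | 4, so subgroups of order 2 are possible by Lagrange.
The subgroups of order 2 are: {e, a}; {e, b}; {e, c}.
So G has 3 subgroups of order 2.

3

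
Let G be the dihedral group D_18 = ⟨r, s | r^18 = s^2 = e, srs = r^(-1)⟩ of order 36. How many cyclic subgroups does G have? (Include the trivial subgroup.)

24

Each element a generates a cyclic subgroup ⟨a⟩; distinct elements may generate the same one (a cyclic group of order d has φ(d) generators).
Cyclic subgroups by order — order 1: 1; order 2: 19; order 3: 1; order 6: 1; order 9: 1; order 18: 1.
Total: 24.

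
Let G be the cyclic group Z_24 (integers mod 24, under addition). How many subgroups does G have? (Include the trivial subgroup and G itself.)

8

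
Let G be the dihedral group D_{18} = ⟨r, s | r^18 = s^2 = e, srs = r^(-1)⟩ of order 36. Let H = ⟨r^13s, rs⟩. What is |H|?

|⟨r^13s⟩| = 2 and |⟨rs⟩| = 2, so |H| is a multiple of lcm(2, 2) = 2 and divides |G| = 36.
Closing under the operation: H = {e, r^6, r^12, rs, r^7s, r^13s}, so |H| = 6.

6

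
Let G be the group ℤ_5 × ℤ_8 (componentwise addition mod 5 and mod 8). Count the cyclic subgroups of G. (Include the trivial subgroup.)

Each element a generates a cyclic subgroup ⟨a⟩; distinct elements may generate the same one (a cyclic group of order d has φ(d) generators).
Cyclic subgroups by order — order 1: 1; order 2: 1; order 4: 1; order 5: 1; order 8: 1; order 10: 1; order 20: 1; order 40: 1.
Total: 8.

8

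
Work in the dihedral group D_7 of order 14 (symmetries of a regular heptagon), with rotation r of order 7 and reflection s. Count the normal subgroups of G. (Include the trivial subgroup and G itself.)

3

G has 10 subgroups. Checking conjugation-invariance by order — order 1: 1/1 normal; order 2: 0/7 normal; order 7: 1/1 normal; order 14: 1/1 normal.
Total normal subgroups: 3.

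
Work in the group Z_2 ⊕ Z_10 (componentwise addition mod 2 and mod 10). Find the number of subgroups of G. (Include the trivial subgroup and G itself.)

10

|G| = 20, so by Lagrange every subgroup order divides 20. Divisors: 1, 2, 4, 5, 10, 20.
Subgroups by order — order 1: 1; order 2: 3; order 4: 1; order 5: 1; order 10: 3; order 20: 1.
Total: 1 + 3 + 1 + 1 + 3 + 1 = 10.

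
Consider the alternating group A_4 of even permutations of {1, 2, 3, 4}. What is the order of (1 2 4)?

Computing powers of (1 2 4): the smallest k with ((1 2 4))^k = e is k = 3.

3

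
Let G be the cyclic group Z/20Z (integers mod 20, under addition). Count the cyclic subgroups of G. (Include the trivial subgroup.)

6

A cyclic subgroup of order d is generated by each of its φ(d) elements of order d, so the cyclic subgroups of order d number (#elements of order d)/φ(d).
Cyclic subgroups by order — order 1: 1; order 2: 1; order 4: 1; order 5: 1; order 10: 1; order 20: 1.
Total: 6.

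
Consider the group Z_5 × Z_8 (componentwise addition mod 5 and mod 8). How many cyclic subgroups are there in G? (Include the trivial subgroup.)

Each element a generates a cyclic subgroup ⟨a⟩; distinct elements may generate the same one (a cyclic group of order d has φ(d) generators).
Cyclic subgroups by order — order 1: 1; order 2: 1; order 4: 1; order 5: 1; order 8: 1; order 10: 1; order 20: 1; order 40: 1.
Total: 8.

8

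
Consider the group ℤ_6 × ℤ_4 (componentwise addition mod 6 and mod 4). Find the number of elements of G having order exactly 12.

8

An element (a,b) has order lcm(ord(a), ord(b)); count pairs with lcm equal to 12.
Enumerating gives 8 such elements.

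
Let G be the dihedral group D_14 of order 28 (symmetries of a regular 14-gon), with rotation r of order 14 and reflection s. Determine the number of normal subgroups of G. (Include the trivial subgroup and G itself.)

G has 28 subgroups. Checking conjugation-invariance by order — order 1: 1/1 normal; order 2: 1/15 normal; order 4: 0/7 normal; order 7: 1/1 normal; order 14: 3/3 normal; order 28: 1/1 normal.
Total normal subgroups: 7.

7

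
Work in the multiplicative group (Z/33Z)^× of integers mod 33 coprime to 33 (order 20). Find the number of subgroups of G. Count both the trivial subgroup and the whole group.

10

|G| = 20, so by Lagrange every subgroup order divides 20. Divisors: 1, 2, 4, 5, 10, 20.
Subgroups by order — order 1: 1; order 2: 3; order 4: 1; order 5: 1; order 10: 3; order 20: 1.
Total: 1 + 3 + 1 + 1 + 3 + 1 = 10.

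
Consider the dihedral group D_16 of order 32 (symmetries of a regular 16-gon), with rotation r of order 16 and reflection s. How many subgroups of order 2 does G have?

17

|G| = 32 and 2 | 32, so subgroups of order 2 are possible by Lagrange.
The subgroups of order 2 are: {e, r^10s}; {e, r^11s}; {e, r^12s}; {e, r^13s}; … (17 in all).
So G has 17 subgroups of order 2.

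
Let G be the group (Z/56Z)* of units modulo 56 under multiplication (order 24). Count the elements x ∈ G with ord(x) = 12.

0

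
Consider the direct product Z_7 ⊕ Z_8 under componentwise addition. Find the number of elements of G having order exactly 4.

An element (a,b) has order lcm(ord(a), ord(b)); count pairs with lcm equal to 4.
Enumerating gives 2 such elements.

2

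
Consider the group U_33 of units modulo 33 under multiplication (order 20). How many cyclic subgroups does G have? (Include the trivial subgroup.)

A cyclic subgroup of order d is generated by each of its φ(d) elements of order d, so the cyclic subgroups of order d number (#elements of order d)/φ(d).
Cyclic subgroups by order — order 1: 1; order 2: 3; order 5: 1; order 10: 3.
Total: 8.

8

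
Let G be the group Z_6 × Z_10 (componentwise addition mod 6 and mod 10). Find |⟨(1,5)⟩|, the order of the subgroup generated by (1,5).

6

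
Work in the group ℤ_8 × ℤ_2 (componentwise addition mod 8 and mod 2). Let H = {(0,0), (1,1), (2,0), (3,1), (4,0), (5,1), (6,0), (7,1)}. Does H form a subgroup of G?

|H| = 8 divides |G| = 16, consistent with Lagrange.
H contains the identity, every element's inverse is in H, and H is closed under +: it is a subgroup.
In fact H = ⟨(7,1)⟩.

Yes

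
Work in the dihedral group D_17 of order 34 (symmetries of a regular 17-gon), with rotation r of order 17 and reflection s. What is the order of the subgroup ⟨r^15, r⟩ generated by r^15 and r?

17

|⟨r^15⟩| = 17 and |⟨r⟩| = 17, so |H| is a multiple of lcm(17, 17) = 17 and divides |G| = 34.
Closing under the operation: H = {e, r, r^2, r^3, r^4, r^5, r^6, r^7, r^8, r^9, r^10, r^11, r^12, r^13, r^14, r^15, r^16}, so |H| = 17.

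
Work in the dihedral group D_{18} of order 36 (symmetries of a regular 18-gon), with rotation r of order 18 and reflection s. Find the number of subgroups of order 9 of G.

1

|G| = 36 and 9 | 36, so subgroups of order 9 are possible by Lagrange.
The subgroups of order 9 are: {e, r^2, r^4, r^6, r^8, r^10, r^12, r^14, r^16}.
So G has 1 subgroup of order 9.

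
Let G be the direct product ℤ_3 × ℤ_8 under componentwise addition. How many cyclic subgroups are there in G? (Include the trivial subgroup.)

Group the elements of G by the cyclic subgroup they generate; each cyclic subgroup of order d accounts for φ(d) elements.
Cyclic subgroups by order — order 1: 1; order 2: 1; order 3: 1; order 4: 1; order 6: 1; order 8: 1; order 12: 1; order 24: 1.
Total: 8.

8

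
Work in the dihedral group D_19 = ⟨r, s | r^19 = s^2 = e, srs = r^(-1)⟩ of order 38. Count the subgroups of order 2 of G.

19

|G| = 38 and 2 | 38, so subgroups of order 2 are possible by Lagrange.
The subgroups of order 2 are: {e, r^10s}; {e, r^11s}; {e, r^12s}; {e, r^13s}; … (19 in all).
So G has 19 subgroups of order 2.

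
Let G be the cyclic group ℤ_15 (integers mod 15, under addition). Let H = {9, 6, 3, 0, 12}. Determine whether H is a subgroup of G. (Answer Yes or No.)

Yes

|H| = 5 divides |G| = 15, consistent with Lagrange.
H contains the identity, every element's inverse is in H, and H is closed under +: it is a subgroup.
In fact H = ⟨3⟩.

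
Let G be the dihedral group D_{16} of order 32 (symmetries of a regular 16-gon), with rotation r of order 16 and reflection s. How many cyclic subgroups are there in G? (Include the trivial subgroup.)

21

A cyclic subgroup of order d is generated by each of its φ(d) elements of order d, so the cyclic subgroups of order d number (#elements of order d)/φ(d).
Cyclic subgroups by order — order 1: 1; order 2: 17; order 4: 1; order 8: 1; order 16: 1.
Total: 21.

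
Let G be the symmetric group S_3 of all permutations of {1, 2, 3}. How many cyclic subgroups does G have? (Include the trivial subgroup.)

5

Group the elements of G by the cyclic subgroup they generate; each cyclic subgroup of order d accounts for φ(d) elements.
Cyclic subgroups by order — order 1: 1; order 2: 3; order 3: 1.
Total: 5.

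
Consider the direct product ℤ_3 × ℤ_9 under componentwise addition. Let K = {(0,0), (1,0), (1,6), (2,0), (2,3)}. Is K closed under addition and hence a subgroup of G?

No

|K| = 5 does not divide |G| = 27, so by Lagrange K is not a subgroup.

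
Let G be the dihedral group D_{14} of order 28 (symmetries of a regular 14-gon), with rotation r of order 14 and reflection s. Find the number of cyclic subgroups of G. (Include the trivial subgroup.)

18

A cyclic subgroup of order d is generated by each of its φ(d) elements of order d, so the cyclic subgroups of order d number (#elements of order d)/φ(d).
Cyclic subgroups by order — order 1: 1; order 2: 15; order 7: 1; order 14: 1.
Total: 18.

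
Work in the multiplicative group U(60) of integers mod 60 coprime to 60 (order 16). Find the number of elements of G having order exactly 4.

The elements of order 4 are: 7, 13, 17, 23, 37, 43, 47, 53.
That's 8.

8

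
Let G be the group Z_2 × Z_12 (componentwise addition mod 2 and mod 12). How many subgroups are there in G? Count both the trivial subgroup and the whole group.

16

|G| = 24, so by Lagrange every subgroup order divides 24. Divisors: 1, 2, 3, 4, 6, 8, 12, 24.
Subgroups by order — order 1: 1; order 2: 3; order 3: 1; order 4: 3; order 6: 3; order 8: 1; order 12: 3; order 24: 1.
Total: 1 + 3 + 1 + 3 + 3 + 1 + 3 + 1 = 16.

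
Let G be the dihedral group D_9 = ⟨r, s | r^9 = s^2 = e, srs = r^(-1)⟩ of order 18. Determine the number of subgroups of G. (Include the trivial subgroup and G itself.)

16

|G| = 18, so by Lagrange every subgroup order divides 18. Divisors: 1, 2, 3, 6, 9, 18.
Subgroups by order — order 1: 1; order 2: 9; order 3: 1; order 6: 3; order 9: 1; order 18: 1.
Total: 1 + 9 + 1 + 3 + 1 + 1 = 16.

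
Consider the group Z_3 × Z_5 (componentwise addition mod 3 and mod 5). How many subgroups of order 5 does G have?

1

|G| = 15 and 5 | 15, so subgroups of order 5 are possible by Lagrange.
The subgroups of order 5 are: {(0,0), (0,1), (0,2), (0,3), (0,4)}.
So G has 1 subgroup of order 5.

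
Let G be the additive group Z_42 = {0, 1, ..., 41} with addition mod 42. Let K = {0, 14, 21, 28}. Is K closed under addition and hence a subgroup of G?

No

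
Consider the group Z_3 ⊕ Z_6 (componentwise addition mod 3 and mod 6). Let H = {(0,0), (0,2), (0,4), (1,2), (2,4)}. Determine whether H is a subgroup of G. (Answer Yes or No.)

|H| = 5 does not divide |G| = 18, so by Lagrange H is not a subgroup.

No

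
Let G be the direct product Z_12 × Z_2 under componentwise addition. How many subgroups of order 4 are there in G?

3

|G| = 24 and 4 | 24, so subgroups of order 4 are possible by Lagrange.
The subgroups of order 4 are: {(0,0), (0,1), (6,0), (6,1)}; {(0,0), (3,0), (6,0), (9,0)}; {(0,0), (3,1), (6,0), (9,1)}.
So G has 3 subgroups of order 4.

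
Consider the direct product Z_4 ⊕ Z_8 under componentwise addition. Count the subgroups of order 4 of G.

|G| = 32 and 4 | 32, so subgroups of order 4 are possible by Lagrange.
The subgroups of order 4 are: {(0,0), (0,2), (0,4), (0,6)}; {(0,0), (0,4), (2,0), (2,4)}; {(0,0), (0,4), (2,2), (2,6)}; {(0,0), (1,0), (2,0), (3,0)}; … (7 in all).
So G has 7 subgroups of order 4.

7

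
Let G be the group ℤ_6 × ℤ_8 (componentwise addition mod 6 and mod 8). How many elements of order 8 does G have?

8

An element (a,b) has order lcm(ord(a), ord(b)); count pairs with lcm equal to 8.
Enumerating gives 8 such elements.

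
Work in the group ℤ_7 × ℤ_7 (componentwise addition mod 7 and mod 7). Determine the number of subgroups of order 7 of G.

|G| = 49 and 7 | 49, so subgroups of order 7 are possible by Lagrange.
The subgroups of order 7 are: {(0,0), (0,1), (0,2), (0,3), (0,4), (0,5), (0,6)}; {(0,0), (1,0), (2,0), (3,0), (4,0), (5,0), (6,0)}; {(0,0), (1,1), (2,2), (3,3), (4,4), (5,5), (6,6)}; {(0,0), (1,2), (2,4), (3,6), (4,1), (5,3), (6,5)}; … (8 in all).
So G has 8 subgroups of order 7.

8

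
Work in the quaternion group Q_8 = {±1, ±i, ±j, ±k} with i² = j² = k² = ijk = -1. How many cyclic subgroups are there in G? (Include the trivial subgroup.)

Each element a generates a cyclic subgroup ⟨a⟩; distinct elements may generate the same one (a cyclic group of order d has φ(d) generators).
Cyclic subgroups by order — order 1: 1; order 2: 1; order 4: 3.
Total: 5.

5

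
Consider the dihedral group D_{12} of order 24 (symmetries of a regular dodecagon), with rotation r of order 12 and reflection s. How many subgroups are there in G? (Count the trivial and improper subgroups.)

|G| = 24, so by Lagrange every subgroup order divides 24. Divisors: 1, 2, 3, 4, 6, 8, 12, 24.
Subgroups by order — order 1: 1; order 2: 13; order 3: 1; order 4: 7; order 6: 5; order 8: 3; order 12: 3; order 24: 1.
Total: 1 + 13 + 1 + 7 + 5 + 3 + 3 + 1 = 34.

34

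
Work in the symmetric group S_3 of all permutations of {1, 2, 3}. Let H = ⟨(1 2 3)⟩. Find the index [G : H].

2

|⟨(1 2 3)⟩| = 3 and |G| = 6.
By Lagrange, [G : H] = |G|/|H| = 6/3 = 2.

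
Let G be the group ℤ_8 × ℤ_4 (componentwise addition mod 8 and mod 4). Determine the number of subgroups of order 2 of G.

3

|G| = 32 and 2 | 32, so subgroups of order 2 are possible by Lagrange.
The subgroups of order 2 are: {(0,0), (0,2)}; {(0,0), (4,0)}; {(0,0), (4,2)}.
So G has 3 subgroups of order 2.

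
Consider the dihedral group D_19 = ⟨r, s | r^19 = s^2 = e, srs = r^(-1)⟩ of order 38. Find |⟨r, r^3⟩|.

19

|⟨r⟩| = 19 and |⟨r^3⟩| = 19, so |H| is a multiple of lcm(19, 19) = 19 and divides |G| = 38.
Closing under the operation: H = {e, r, r^2, r^3, r^4, r^5, r^6, r^7, r^8, r^9, r^10, r^11, r^12, r^13, r^14, r^15, r^16, r^17, r^18}, so |H| = 19.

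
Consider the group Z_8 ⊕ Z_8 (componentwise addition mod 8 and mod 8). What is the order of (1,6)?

8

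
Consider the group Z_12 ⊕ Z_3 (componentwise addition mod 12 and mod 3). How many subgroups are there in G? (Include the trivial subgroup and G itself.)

18

|G| = 36, so by Lagrange every subgroup order divides 36. Divisors: 1, 2, 3, 4, 6, 9, 12, 18, 36.
Subgroups by order — order 1: 1; order 2: 1; order 3: 4; order 4: 1; order 6: 4; order 9: 1; order 12: 4; order 18: 1; order 36: 1.
Total: 1 + 1 + 4 + 1 + 4 + 1 + 4 + 1 + 1 = 18.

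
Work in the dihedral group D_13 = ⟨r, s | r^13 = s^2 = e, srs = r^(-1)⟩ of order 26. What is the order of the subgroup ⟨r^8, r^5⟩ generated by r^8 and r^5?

|⟨r^8⟩| = 13 and |⟨r^5⟩| = 13, so |H| is a multiple of lcm(13, 13) = 13 and divides |G| = 26.
Closing under the operation: H = {e, r, r^2, r^3, r^4, r^5, r^6, r^7, r^8, r^9, r^10, r^11, r^12}, so |H| = 13.

13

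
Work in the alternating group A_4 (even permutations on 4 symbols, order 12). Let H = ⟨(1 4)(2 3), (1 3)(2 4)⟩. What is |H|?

|⟨(1 4)(2 3)⟩| = 2 and |⟨(1 3)(2 4)⟩| = 2, so |H| is a multiple of lcm(2, 2) = 2 and divides |G| = 12.
Closing under the operation: H = {e, (1 2)(3 4), (1 3)(2 4), (1 4)(2 3)}, so |H| = 4.

4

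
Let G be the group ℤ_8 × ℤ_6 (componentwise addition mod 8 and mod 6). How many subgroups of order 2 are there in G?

|G| = 48 and 2 | 48, so subgroups of order 2 are possible by Lagrange.
The subgroups of order 2 are: {(0,0), (0,3)}; {(0,0), (4,0)}; {(0,0), (4,3)}.
So G has 3 subgroups of order 2.

3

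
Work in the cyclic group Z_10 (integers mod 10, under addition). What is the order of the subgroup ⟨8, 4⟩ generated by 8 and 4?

5

|⟨8⟩| = 5 and |⟨4⟩| = 5, so |H| is a multiple of lcm(5, 5) = 5 and divides |G| = 10.
Closing under the operation: H = {0, 2, 4, 6, 8}, so |H| = 5.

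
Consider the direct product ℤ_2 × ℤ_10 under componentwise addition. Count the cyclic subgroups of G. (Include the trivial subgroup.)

8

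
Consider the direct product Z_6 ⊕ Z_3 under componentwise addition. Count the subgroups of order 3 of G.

4

|G| = 18 and 3 | 18, so subgroups of order 3 are possible by Lagrange.
The subgroups of order 3 are: {(0,0), (0,1), (0,2)}; {(0,0), (2,0), (4,0)}; {(0,0), (2,1), (4,2)}; {(0,0), (2,2), (4,1)}.
So G has 4 subgroups of order 3.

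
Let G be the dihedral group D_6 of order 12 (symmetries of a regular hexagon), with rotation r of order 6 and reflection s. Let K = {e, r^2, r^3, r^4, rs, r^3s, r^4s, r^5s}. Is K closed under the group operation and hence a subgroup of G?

|K| = 8 does not divide |G| = 12, so by Lagrange K is not a subgroup.

No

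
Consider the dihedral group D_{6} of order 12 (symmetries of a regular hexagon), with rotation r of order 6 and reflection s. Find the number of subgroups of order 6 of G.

|G| = 12 and 6 | 12, so subgroups of order 6 are possible by Lagrange.
The subgroups of order 6 are: {e, r, r^2, r^3, r^4, r^5}; {e, r^2, r^4, s, r^2s, r^4s}; {e, r^2, r^4, rs, r^3s, r^5s}.
So G has 3 subgroups of order 6.

3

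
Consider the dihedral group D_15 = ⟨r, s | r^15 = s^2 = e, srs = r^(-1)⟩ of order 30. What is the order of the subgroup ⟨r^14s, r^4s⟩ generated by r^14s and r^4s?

6

|⟨r^14s⟩| = 2 and |⟨r^4s⟩| = 2, so |H| is a multiple of lcm(2, 2) = 2 and divides |G| = 30.
Closing under the operation: H = {e, r^5, r^10, r^4s, r^9s, r^14s}, so |H| = 6.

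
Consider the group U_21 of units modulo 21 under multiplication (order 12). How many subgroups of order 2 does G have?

3

|G| = 12 and 2 | 12, so subgroups of order 2 are possible by Lagrange.
The subgroups of order 2 are: {1, 13}; {1, 20}; {1, 8}.
So G has 3 subgroups of order 2.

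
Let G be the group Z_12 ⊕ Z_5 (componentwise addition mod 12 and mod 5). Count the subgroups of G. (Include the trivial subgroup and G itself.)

12

|G| = 60, so by Lagrange every subgroup order divides 60. Divisors: 1, 2, 3, 4, 5, 6, 10, 12, 15, 20, 30, 60.
Subgroups by order — order 1: 1; order 2: 1; order 3: 1; order 4: 1; order 5: 1; order 6: 1; order 10: 1; order 12: 1; order 15: 1; order 20: 1; order 30: 1; order 60: 1.
Total: 1 + 1 + 1 + 1 + 1 + 1 + 1 + 1 + 1 + 1 + 1 + 1 = 12.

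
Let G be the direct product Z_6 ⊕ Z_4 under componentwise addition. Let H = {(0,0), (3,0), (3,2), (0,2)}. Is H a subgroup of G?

|H| = 4 divides |G| = 24, consistent with Lagrange.
H contains the identity, every element's inverse is in H, and H is closed under +: it is a subgroup.

Yes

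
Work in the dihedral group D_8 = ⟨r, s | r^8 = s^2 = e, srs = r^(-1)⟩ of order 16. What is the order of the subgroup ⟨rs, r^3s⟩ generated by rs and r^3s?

8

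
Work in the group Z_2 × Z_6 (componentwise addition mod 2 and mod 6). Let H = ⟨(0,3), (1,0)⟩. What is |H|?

4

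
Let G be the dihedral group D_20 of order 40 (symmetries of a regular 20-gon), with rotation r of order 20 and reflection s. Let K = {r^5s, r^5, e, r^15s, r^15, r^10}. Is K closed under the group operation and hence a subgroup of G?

|K| = 6 does not divide |G| = 40, so by Lagrange K is not a subgroup.

No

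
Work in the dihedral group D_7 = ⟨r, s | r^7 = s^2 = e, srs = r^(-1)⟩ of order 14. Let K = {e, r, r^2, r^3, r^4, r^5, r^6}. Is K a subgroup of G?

Yes

|K| = 7 divides |G| = 14, consistent with Lagrange.
K contains the identity, every element's inverse is in K, and K is closed under ·: it is a subgroup.
In fact K = ⟨r^4⟩.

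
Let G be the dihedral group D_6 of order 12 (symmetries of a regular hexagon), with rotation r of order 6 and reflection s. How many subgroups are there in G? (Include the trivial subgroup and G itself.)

|G| = 12, so by Lagrange every subgroup order divides 12. Divisors: 1, 2, 3, 4, 6, 12.
Subgroups by order — order 1: 1; order 2: 7; order 3: 1; order 4: 3; order 6: 3; order 12: 1.
Total: 1 + 7 + 1 + 3 + 3 + 1 = 16.

16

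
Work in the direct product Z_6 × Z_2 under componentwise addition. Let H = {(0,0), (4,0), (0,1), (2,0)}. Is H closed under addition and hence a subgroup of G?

No

Closure fails: (0,1) + (4,0) = (4,1) ∉ H. So H is not a subgroup.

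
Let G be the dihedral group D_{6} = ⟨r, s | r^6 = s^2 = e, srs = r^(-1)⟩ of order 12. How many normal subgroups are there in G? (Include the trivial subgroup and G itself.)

G has 16 subgroups. Checking conjugation-invariance by order — order 1: 1/1 normal; order 2: 1/7 normal; order 3: 1/1 normal; order 4: 0/3 normal; order 6: 3/3 normal; order 12: 1/1 normal.
Total normal subgroups: 7.

7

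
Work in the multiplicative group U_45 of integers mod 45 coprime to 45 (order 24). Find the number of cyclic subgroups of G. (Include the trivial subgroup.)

Group the elements of G by the cyclic subgroup they generate; each cyclic subgroup of order d accounts for φ(d) elements.
Cyclic subgroups by order — order 1: 1; order 2: 3; order 3: 1; order 4: 2; order 6: 3; order 12: 2.
Total: 12.

12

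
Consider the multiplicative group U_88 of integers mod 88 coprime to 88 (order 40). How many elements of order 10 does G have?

Enumerating element orders in G gives 28 elements of order 10.

28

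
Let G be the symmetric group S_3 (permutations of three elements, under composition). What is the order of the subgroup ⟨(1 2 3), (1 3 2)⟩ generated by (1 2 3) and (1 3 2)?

3

|⟨(1 2 3)⟩| = 3 and |⟨(1 3 2)⟩| = 3, so |H| is a multiple of lcm(3, 3) = 3 and divides |G| = 6.
Closing under the operation: H = {e, (1 2 3), (1 3 2)}, so |H| = 3.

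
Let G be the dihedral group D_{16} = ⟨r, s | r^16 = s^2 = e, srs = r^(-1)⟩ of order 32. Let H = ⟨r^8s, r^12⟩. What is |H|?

|⟨r^8s⟩| = 2 and |⟨r^12⟩| = 4, so |H| is a multiple of lcm(2, 4) = 4 and divides |G| = 32.
Closing under the operation: H = {e, r^4, r^8, r^12, s, r^4s, r^8s, r^12s}, so |H| = 8.

8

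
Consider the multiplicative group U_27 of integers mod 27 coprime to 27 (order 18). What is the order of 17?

Compute successive powers of 17 mod 27: 17, 19, 26, 10, 8, 1; 17^6 ≡ 1 (mod 27).
So |⟨17⟩| = 6.

6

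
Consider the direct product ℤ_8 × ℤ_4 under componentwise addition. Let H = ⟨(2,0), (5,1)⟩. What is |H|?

16

|⟨(2,0)⟩| = 4 and |⟨(5,1)⟩| = 8, so |H| is a multiple of lcm(4, 8) = 8 and divides |G| = 32.
Closing under the operation: H = {(0,0), (0,2), (1,1), (1,3), (2,0), (2,2), (3,1), (3,3), (4,0), (4,2), (5,1), (5,3), (6,0), (6,2), (7,1), (7,3)}, so |H| = 16.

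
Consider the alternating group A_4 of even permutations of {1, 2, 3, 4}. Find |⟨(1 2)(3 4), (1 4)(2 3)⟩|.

|⟨(1 2)(3 4)⟩| = 2 and |⟨(1 4)(2 3)⟩| = 2, so |H| is a multiple of lcm(2, 2) = 2 and divides |G| = 12.
Closing under the operation: H = {e, (1 2)(3 4), (1 3)(2 4), (1 4)(2 3)}, so |H| = 4.

4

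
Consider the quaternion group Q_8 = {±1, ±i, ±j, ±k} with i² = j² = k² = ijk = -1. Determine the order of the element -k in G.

4

Computing powers of -k: the smallest k with (-k)^k = e is k = 4.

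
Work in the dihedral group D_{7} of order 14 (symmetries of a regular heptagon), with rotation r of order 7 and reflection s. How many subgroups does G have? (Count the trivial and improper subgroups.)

|G| = 14, so by Lagrange every subgroup order divides 14. Divisors: 1, 2, 7, 14.
Subgroups by order — order 1: 1; order 2: 7; order 7: 1; order 14: 1.
Total: 1 + 7 + 1 + 1 = 10.

10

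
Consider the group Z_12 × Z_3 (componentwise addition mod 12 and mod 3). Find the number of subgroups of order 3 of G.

4

|G| = 36 and 3 | 36, so subgroups of order 3 are possible by Lagrange.
The subgroups of order 3 are: {(0,0), (0,1), (0,2)}; {(0,0), (4,0), (8,0)}; {(0,0), (4,1), (8,2)}; {(0,0), (4,2), (8,1)}.
So G has 4 subgroups of order 3.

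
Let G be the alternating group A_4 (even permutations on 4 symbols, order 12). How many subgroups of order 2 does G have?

3

|G| = 12 and 2 | 12, so subgroups of order 2 are possible by Lagrange.
The subgroups of order 2 are: {e, (1 2)(3 4)}; {e, (1 3)(2 4)}; {e, (1 4)(2 3)}.
So G has 3 subgroups of order 2.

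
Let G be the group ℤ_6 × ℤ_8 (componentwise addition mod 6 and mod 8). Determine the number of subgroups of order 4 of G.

|G| = 48 and 4 | 48, so subgroups of order 4 are possible by Lagrange.
The subgroups of order 4 are: {(0,0), (0,2), (0,4), (0,6)}; {(0,0), (0,4), (3,0), (3,4)}; {(0,0), (0,4), (3,2), (3,6)}.
So G has 3 subgroups of order 4.

3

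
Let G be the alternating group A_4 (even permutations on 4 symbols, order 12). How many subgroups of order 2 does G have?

|G| = 12 and 2 | 12, so subgroups of order 2 are possible by Lagrange.
The subgroups of order 2 are: {e, (1 2)(3 4)}; {e, (1 3)(2 4)}; {e, (1 4)(2 3)}.
So G has 3 subgroups of order 2.

3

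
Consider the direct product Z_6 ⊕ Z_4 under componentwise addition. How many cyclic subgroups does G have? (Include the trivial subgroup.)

A cyclic subgroup of order d is generated by each of its φ(d) elements of order d, so the cyclic subgroups of order d number (#elements of order d)/φ(d).
Cyclic subgroups by order — order 1: 1; order 2: 3; order 3: 1; order 4: 2; order 6: 3; order 12: 2.
Total: 12.

12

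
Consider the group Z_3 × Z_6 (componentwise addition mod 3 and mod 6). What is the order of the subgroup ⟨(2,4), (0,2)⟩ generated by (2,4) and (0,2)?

|⟨(2,4)⟩| = 3 and |⟨(0,2)⟩| = 3, so |H| is a multiple of lcm(3, 3) = 3 and divides |G| = 18.
Closing under the operation: H = {(0,0), (0,2), (0,4), (1,0), (1,2), (1,4), (2,0), (2,2), (2,4)}, so |H| = 9.

9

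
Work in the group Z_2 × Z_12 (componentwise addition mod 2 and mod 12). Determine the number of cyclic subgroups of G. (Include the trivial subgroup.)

12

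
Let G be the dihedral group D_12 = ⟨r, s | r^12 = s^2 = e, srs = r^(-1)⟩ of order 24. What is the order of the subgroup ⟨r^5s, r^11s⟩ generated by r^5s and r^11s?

|⟨r^5s⟩| = 2 and |⟨r^11s⟩| = 2, so |H| is a multiple of lcm(2, 2) = 2 and divides |G| = 24.
Closing under the operation: H = {e, r^6, r^5s, r^11s}, so |H| = 4.

4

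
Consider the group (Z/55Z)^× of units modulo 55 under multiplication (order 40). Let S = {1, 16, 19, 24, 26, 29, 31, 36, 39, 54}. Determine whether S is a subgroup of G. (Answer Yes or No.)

|S| = 10 divides |G| = 40, consistent with Lagrange.
S contains the identity, every element's inverse is in S, and S is closed under ·: it is a subgroup.
In fact S = ⟨39⟩.

Yes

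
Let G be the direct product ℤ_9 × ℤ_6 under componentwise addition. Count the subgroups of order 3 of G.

|G| = 54 and 3 | 54, so subgroups of order 3 are possible by Lagrange.
The subgroups of order 3 are: {(0,0), (0,2), (0,4)}; {(0,0), (3,0), (6,0)}; {(0,0), (3,2), (6,4)}; {(0,0), (3,4), (6,2)}.
So G has 4 subgroups of order 3.

4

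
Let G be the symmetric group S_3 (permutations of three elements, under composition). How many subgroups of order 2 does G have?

|G| = 6 and 2 | 6, so subgroups of order 2 are possible by Lagrange.
The subgroups of order 2 are: {e, (1 2)}; {e, (1 3)}; {e, (2 3)}.
So G has 3 subgroups of order 2.

3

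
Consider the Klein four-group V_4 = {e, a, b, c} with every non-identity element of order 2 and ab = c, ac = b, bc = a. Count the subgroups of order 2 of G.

|G| = 4 and 2 | 4, so subgroups of order 2 are possible by Lagrange.
The subgroups of order 2 are: {e, a}; {e, b}; {e, c}.
So G has 3 subgroups of order 2.

3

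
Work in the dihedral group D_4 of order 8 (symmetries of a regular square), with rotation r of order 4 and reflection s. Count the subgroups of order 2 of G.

|G| = 8 and 2 | 8, so subgroups of order 2 are possible by Lagrange.
The subgroups of order 2 are: {e, r^2}; {e, r^2s}; {e, r^3s}; {e, rs}; … (5 in all).
So G has 5 subgroups of order 2.

5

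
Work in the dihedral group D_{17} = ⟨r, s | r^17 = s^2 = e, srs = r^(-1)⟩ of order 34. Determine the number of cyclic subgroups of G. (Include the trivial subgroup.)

A cyclic subgroup of order d is generated by each of its φ(d) elements of order d, so the cyclic subgroups of order d number (#elements of order d)/φ(d).
Cyclic subgroups by order — order 1: 1; order 2: 17; order 17: 1.
Total: 19.

19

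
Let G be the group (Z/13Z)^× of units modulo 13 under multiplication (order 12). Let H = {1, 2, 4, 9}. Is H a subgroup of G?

9 ∈ H but its inverse 3 ∉ H, so H is not a subgroup.

No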